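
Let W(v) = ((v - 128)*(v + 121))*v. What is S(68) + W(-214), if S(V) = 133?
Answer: -6806351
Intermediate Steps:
W(v) = v*(-128 + v)*(121 + v) (W(v) = ((-128 + v)*(121 + v))*v = v*(-128 + v)*(121 + v))
S(68) + W(-214) = 133 - 214*(-15488 + (-214)**2 - 7*(-214)) = 133 - 214*(-15488 + 45796 + 1498) = 133 - 214*31806 = 133 - 6806484 = -6806351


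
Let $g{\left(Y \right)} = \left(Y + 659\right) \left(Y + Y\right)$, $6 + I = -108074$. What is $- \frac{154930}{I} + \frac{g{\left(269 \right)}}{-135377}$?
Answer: $- \frac{3298649451}{1463154616} \approx -2.2545$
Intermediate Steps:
$I = -108080$ ($I = -6 - 108074 = -108080$)
$g{\left(Y \right)} = 2 Y \left(659 + Y\right)$ ($g{\left(Y \right)} = \left(659 + Y\right) 2 Y = 2 Y \left(659 + Y\right)$)
$- \frac{154930}{I} + \frac{g{\left(269 \right)}}{-135377} = - \frac{154930}{-108080} + \frac{2 \cdot 269 \left(659 + 269\right)}{-135377} = \left(-154930\right) \left(- \frac{1}{108080}\right) + 2 \cdot 269 \cdot 928 \left(- \frac{1}{135377}\right) = \frac{15493}{10808} + 499264 \left(- \frac{1}{135377}\right) = \frac{15493}{10808} - \frac{499264}{135377} = - \frac{3298649451}{1463154616}$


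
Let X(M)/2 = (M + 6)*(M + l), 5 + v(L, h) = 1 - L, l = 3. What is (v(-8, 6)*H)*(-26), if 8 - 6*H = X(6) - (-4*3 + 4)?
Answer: 3744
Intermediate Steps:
v(L, h) = -4 - L (v(L, h) = -5 + (1 - L) = -4 - L)
X(M) = 2*(3 + M)*(6 + M) (X(M) = 2*((M + 6)*(M + 3)) = 2*((6 + M)*(3 + M)) = 2*((3 + M)*(6 + M)) = 2*(3 + M)*(6 + M))
H = -36 (H = 4/3 - ((36 + 2*6**2 + 18*6) - (-4*3 + 4))/6 = 4/3 - ((36 + 2*36 + 108) - (-12 + 4))/6 = 4/3 - ((36 + 72 + 108) - 1*(-8))/6 = 4/3 - (216 + 8)/6 = 4/3 - 1/6*224 = 4/3 - 112/3 = -36)
(v(-8, 6)*H)*(-26) = ((-4 - 1*(-8))*(-36))*(-26) = ((-4 + 8)*(-36))*(-26) = (4*(-36))*(-26) = -144*(-26) = 3744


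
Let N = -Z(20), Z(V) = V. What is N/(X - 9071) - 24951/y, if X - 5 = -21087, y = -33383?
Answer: 39632377/52978821 ≈ 0.74808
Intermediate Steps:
X = -21082 (X = 5 - 21087 = -21082)
N = -20 (N = -1*20 = -20)
N/(X - 9071) - 24951/y = -20/(-21082 - 9071) - 24951/(-33383) = -20/(-30153) - 24951*(-1/33383) = -20*(-1/30153) + 24951/33383 = 20/30153 + 24951/33383 = 39632377/52978821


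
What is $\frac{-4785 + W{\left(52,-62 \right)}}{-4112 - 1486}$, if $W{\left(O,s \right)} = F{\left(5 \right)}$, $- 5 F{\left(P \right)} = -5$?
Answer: $\frac{2392}{2799} \approx 0.85459$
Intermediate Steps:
$F{\left(P \right)} = 1$ ($F{\left(P \right)} = \left(- \frac{1}{5}\right) \left(-5\right) = 1$)
$W{\left(O,s \right)} = 1$
$\frac{-4785 + W{\left(52,-62 \right)}}{-4112 - 1486} = \frac{-4785 + 1}{-4112 - 1486} = - \frac{4784}{-5598} = \left(-4784\right) \left(- \frac{1}{5598}\right) = \frac{2392}{2799}$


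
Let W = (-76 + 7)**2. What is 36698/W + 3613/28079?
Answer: 1047644635/133684119 ≈ 7.8367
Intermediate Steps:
W = 4761 (W = (-69)**2 = 4761)
36698/W + 3613/28079 = 36698/4761 + 3613/28079 = 1047644635/133684119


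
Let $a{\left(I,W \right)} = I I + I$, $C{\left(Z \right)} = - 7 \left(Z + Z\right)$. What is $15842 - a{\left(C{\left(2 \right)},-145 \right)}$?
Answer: $15086$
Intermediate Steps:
$C{\left(Z \right)} = - 14 Z$ ($C{\left(Z \right)} = - 7 \cdot 2 Z = - 14 Z$)
$a{\left(I,W \right)} = I + I^{2}$ ($a{\left(I,W \right)} = I^{2} + I = I + I^{2}$)
$15842 - a{\left(C{\left(2 \right)},-145 \right)} = 15842 - \left(-14\right) 2 \left(1 - 28\right) = 15842 - - 28 \left(1 - 28\right) = 15842 - \left(-28\right) \left(-27\right) = 15842 - 756 = 15086$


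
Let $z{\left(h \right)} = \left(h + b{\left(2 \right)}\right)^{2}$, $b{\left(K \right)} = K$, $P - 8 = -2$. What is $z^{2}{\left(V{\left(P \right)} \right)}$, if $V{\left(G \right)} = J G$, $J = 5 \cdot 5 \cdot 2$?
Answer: $8318169616$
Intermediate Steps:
$P = 6$ ($P = 8 - 2 = 6$)
$J = 50$ ($J = 25 \cdot 2 = 50$)
$V{\left(G \right)} = 50 G$
$z{\left(h \right)} = \left(2 + h\right)^{2}$ ($z{\left(h \right)} = \left(h + 2\right)^{2} = \left(2 + h\right)^{2}$)
$z^{2}{\left(V{\left(P \right)} \right)} = \left(\left(2 + 50 \cdot 6\right)^{2}\right)^{2} = \left(\left(2 + 300\right)^{2}\right)^{2} = \left(302^{2}\right)^{2} = 91204^{2} = 8318169616$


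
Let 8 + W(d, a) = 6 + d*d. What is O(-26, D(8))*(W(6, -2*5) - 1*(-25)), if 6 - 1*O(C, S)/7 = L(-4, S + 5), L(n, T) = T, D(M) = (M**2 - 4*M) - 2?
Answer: -11977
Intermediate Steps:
D(M) = -2 + M**2 - 4*M
W(d, a) = -2 + d**2 (W(d, a) = -8 + (6 + d*d) = -8 + (6 + d**2) = -2 + d**2)
O(C, S) = 7 - 7*S (O(C, S) = 42 - 7*(S + 5) = 42 - 7*(5 + S) = 42 + (-35 - 7*S) = 7 - 7*S)
O(-26, D(8))*(W(6, -2*5) - 1*(-25)) = (7 - 7*(-2 + 8**2 - 4*8))*((-2 + 6**2) - 1*(-25)) = (7 - 7*(-2 + 64 - 32))*((-2 + 36) + 25) = (7 - 7*30)*(34 + 25) = (7 - 210)*59 = -203*59 = -11977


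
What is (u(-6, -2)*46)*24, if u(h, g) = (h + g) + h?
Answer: -15456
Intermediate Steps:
u(h, g) = g + 2*h (u(h, g) = (g + h) + h = g + 2*h)
(u(-6, -2)*46)*24 = ((-2 + 2*(-6))*46)*24 = ((-2 - 12)*46)*24 = -14*46*24 = -644*24 = -15456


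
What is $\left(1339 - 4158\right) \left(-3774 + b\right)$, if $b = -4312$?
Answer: $22794434$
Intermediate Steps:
$\left(1339 - 4158\right) \left(-3774 + b\right) = \left(1339 - 4158\right) \left(-3774 - 4312\right) = \left(-2819\right) \left(-8086\right) = 22794434$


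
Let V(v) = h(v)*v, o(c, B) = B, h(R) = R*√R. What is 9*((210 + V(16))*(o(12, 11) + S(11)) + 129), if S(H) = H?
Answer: 245493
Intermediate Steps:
h(R) = R^(3/2)
V(v) = v^(5/2) (V(v) = v^(3/2)*v = v^(5/2))
9*((210 + V(16))*(o(12, 11) + S(11)) + 129) = 9*((210 + 16^(5/2))*(11 + 11) + 129) = 9*((210 + 1024)*22 + 129) = 9*(1234*22 + 129) = 9*(27148 + 129) = 9*27277 = 245493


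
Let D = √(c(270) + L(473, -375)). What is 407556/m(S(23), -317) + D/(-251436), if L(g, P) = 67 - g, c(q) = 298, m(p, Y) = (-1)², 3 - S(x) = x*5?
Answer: 407556 - I*√3/41906 ≈ 4.0756e+5 - 4.1332e-5*I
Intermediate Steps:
S(x) = 3 - 5*x (S(x) = 3 - x*5 = 3 - 5*x)
m(p, Y) = 1
D = 6*I*√3 (D = √(298 + (67 - 1*473)) = √(298 + (67 - 473)) = √(298 - 406) = √(-108) = 6*I*√3 ≈ 10.392*I)
407556/m(S(23), -317) + D/(-251436) = 407556/1 + (6*I*√3)/(-251436) = 407556*1 + (6*I*√3)*(-1/251436) = 407556 - I*√3/41906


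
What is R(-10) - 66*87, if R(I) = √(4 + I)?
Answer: -5742 + I*√6 ≈ -5742.0 + 2.4495*I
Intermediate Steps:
R(-10) - 66*87 = √(4 - 10) - 66*87 = √(-6) - 5742 = I*√6 - 5742 = -5742 + I*√6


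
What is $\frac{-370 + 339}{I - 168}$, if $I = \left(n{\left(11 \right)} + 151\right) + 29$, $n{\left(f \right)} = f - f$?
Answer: $- \frac{31}{12} \approx -2.5833$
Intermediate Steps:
$n{\left(f \right)} = 0$
$I = 180$ ($I = \left(0 + 151\right) + 29 = 151 + 29 = 180$)
$\frac{-370 + 339}{I - 168} = \frac{-370 + 339}{180 - 168} = - \frac{31}{180 - 168} = - \frac{31}{12}$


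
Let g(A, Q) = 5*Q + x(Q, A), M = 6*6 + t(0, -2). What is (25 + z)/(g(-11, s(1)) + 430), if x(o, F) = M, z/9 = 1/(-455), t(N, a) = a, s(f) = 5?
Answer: 11366/222495 ≈ 0.051084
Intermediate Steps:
M = 34 (M = 6*6 - 2 = 36 - 2 = 34)
z = -9/455 (z = 9/(-455) = 9*(-1/455) = -9/455 ≈ -0.019780)
x(o, F) = 34
g(A, Q) = 34 + 5*Q (g(A, Q) = 5*Q + 34 = 34 + 5*Q)
(25 + z)/(g(-11, s(1)) + 430) = (25 - 9/455)/((34 + 5*5) + 430) = 11366/(455*((34 + 25) + 430)) = 11366/(455*(59 + 430)) = (11366/455)/489 = (11366/455)*(1/489) = 11366/222495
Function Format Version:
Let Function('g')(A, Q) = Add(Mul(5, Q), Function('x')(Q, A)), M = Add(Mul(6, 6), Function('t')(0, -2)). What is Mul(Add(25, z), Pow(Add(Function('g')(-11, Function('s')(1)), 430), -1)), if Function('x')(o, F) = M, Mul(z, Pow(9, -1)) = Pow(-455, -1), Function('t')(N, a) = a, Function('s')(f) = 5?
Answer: Rational(11366, 222495) ≈ 0.051084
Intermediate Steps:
M = 34 (M = Add(Mul(6, 6), -2) = Add(36, -2) = 34)
z = Rational(-9, 455) (z = Mul(9, Pow(-455, -1)) = Mul(9, Rational(-1, 455)) = Rational(-9, 455) ≈ -0.019780)
Function('x')(o, F) = 34
Function('g')(A, Q) = Add(34, Mul(5, Q)) (Function('g')(A, Q) = Add(Mul(5, Q), 34) = Add(34, Mul(5, Q)))
Mul(Add(25, z), Pow(Add(Function('g')(-11, Function('s')(1)), 430), -1)) = Mul(Add(25, Rational(-9, 455)), Pow(Add(Add(34, Mul(5, 5)), 430), -1)) = Mul(Rational(11366, 455), Pow(Add(Add(34, 25), 430), -1)) = Mul(Rational(11366, 455), Pow(Add(59, 430), -1)) = Mul(Rational(11366, 455), Pow(489, -1)) = Mul(Rational(11366, 455), Rational(1, 489)) = Rational(11366, 222495)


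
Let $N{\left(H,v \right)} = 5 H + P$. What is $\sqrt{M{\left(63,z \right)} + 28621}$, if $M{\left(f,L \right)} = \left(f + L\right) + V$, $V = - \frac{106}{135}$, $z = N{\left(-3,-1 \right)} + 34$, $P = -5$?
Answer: $\frac{2 \sqrt{14527965}}{45} \approx 169.4$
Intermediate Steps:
$N{\left(H,v \right)} = -5 + 5 H$ ($N{\left(H,v \right)} = 5 H - 5 = -5 + 5 H$)
$z = 14$ ($z = \left(-5 + 5 \left(-3\right)\right) + 34 = \left(-5 - 15\right) + 34 = -20 + 34 = 14$)
$V = - \frac{106}{135}$ ($V = \left(-106\right) \frac{1}{135} = - \frac{106}{135} \approx -0.78518$)
$M{\left(f,L \right)} = - \frac{106}{135} + L + f$ ($M{\left(f,L \right)} = \left(f + L\right) - \frac{106}{135} = \left(L + f\right) - \frac{106}{135} = - \frac{106}{135} + L + f$)
$\sqrt{M{\left(63,z \right)} + 28621} = \sqrt{\left(- \frac{106}{135} + 14 + 63\right) + 28621} = \sqrt{\frac{10289}{135} + 28621} = \sqrt{\frac{3874124}{135}} = \frac{2 \sqrt{14527965}}{45}$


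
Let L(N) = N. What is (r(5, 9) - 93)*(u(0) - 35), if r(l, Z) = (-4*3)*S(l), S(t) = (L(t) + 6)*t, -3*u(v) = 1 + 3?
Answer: 27359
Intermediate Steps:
u(v) = -4/3 (u(v) = -(1 + 3)/3 = -1/3*4 = -4/3)
S(t) = t*(6 + t) (S(t) = (t + 6)*t = (6 + t)*t = t*(6 + t))
r(l, Z) = -12*l*(6 + l) (r(l, Z) = (-4*3)*(l*(6 + l)) = -12*l*(6 + l))
(r(5, 9) - 93)*(u(0) - 35) = (-12*5*(6 + 5) - 93)*(-4/3 - 35) = (-12*5*11 - 93)*(-109/3) = (-660 - 93)*(-109/3) = -753*(-109/3) = 27359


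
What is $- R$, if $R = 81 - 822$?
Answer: $741$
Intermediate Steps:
$R = -741$ ($R = 81 - 822 = -741$)
$- R = \left(-1\right) \left(-741\right) = 741$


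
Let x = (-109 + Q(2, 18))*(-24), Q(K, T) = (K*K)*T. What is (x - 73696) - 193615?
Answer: -266423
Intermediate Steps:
Q(K, T) = T*K**2 (Q(K, T) = K**2*T = T*K**2)
x = 888 (x = (-109 + 18*2**2)*(-24) = (-109 + 18*4)*(-24) = (-109 + 72)*(-24) = -37*(-24) = 888)
(x - 73696) - 193615 = (888 - 73696) - 193615 = -72808 - 193615 = -266423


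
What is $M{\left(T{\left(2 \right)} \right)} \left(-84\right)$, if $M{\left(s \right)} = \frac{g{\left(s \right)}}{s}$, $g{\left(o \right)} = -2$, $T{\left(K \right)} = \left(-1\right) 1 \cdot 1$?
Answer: $-168$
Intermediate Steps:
$T{\left(K \right)} = -1$ ($T{\left(K \right)} = \left(-1\right) 1 = -1$)
$M{\left(s \right)} = - \frac{2}{s}$
$M{\left(T{\left(2 \right)} \right)} \left(-84\right) = - \frac{2}{-1} \left(-84\right) = \left(-2\right) \left(-1\right) \left(-84\right) = 2 \left(-84\right) = -168$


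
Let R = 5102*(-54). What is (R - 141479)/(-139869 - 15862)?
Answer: 416987/155731 ≈ 2.6776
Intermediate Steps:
R = -275508
(R - 141479)/(-139869 - 15862) = (-275508 - 141479)/(-139869 - 15862) = -416987/(-155731) = -416987*(-1/155731) = 416987/155731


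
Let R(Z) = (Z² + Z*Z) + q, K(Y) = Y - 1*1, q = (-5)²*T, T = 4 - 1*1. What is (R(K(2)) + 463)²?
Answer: 291600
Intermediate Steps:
T = 3 (T = 4 - 1 = 3)
q = 75 (q = (-5)²*3 = 25*3 = 75)
K(Y) = -1 + Y (K(Y) = Y - 1 = -1 + Y)
R(Z) = 75 + 2*Z² (R(Z) = (Z² + Z*Z) + 75 = (Z² + Z²) + 75 = 2*Z² + 75 = 75 + 2*Z²)
(R(K(2)) + 463)² = ((75 + 2*(-1 + 2)²) + 463)² = ((75 + 2*1²) + 463)² = ((75 + 2*1) + 463)² = ((75 + 2) + 463)² = (77 + 463)² = 540² = 291600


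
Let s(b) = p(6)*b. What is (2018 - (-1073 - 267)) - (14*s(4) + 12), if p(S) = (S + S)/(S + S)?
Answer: 3290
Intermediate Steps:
p(S) = 1 (p(S) = (2*S)/((2*S)) = (2*S)*(1/(2*S)) = 1)
s(b) = b (s(b) = 1*b = b)
(2018 - (-1073 - 267)) - (14*s(4) + 12) = (2018 - (-1073 - 267)) - (14*4 + 12) = (2018 - 1*(-1340)) - (56 + 12) = (2018 + 1340) - 1*68 = 3358 - 68 = 3290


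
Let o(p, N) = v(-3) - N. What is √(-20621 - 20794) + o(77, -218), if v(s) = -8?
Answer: 210 + I*√41415 ≈ 210.0 + 203.51*I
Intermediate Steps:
o(p, N) = -8 - N
√(-20621 - 20794) + o(77, -218) = √(-20621 - 20794) + (-8 - 1*(-218)) = √(-41415) + (-8 + 218) = I*√41415 + 210 = 210 + I*√41415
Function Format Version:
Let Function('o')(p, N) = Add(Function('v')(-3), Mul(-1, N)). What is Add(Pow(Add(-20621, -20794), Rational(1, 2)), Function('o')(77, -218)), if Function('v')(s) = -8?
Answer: Add(210, Mul(I, Pow(41415, Rational(1, 2)))) ≈ Add(210.00, Mul(203.51, I))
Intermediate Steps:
Function('o')(p, N) = Add(-8, Mul(-1, N))
Add(Pow(Add(-20621, -20794), Rational(1, 2)), Function('o')(77, -218)) = Add(Pow(Add(-20621, -20794), Rational(1, 2)), Add(-8, Mul(-1, -218))) = Add(Pow(-41415, Rational(1, 2)), Add(-8, 218)) = Add(Mul(I, Pow(41415, Rational(1, 2))), 210) = Add(210, Mul(I, Pow(41415, Rational(1, 2))))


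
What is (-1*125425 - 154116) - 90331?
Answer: -369872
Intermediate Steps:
(-1*125425 - 154116) - 90331 = (-125425 - 154116) - 90331 = -279541 - 90331 = -369872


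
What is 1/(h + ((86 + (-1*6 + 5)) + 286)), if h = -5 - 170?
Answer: 1/196 ≈ 0.0051020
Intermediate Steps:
h = -175
1/(h + ((86 + (-1*6 + 5)) + 286)) = 1/(-175 + ((86 + (-1*6 + 5)) + 286)) = 1/(-175 + ((86 + (-6 + 5)) + 286)) = 1/(-175 + ((86 - 1) + 286)) = 1/(-175 + (85 + 286)) = 1/(-175 + 371) = 1/196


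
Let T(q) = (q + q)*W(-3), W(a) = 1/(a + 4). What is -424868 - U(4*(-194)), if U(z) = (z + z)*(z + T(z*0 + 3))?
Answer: -1619908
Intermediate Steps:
W(a) = 1/(4 + a)
T(q) = 2*q (T(q) = (q + q)/(4 - 3) = (2*q)/1 = (2*q)*1 = 2*q)
U(z) = 2*z*(6 + z) (U(z) = (z + z)*(z + 2*(z*0 + 3)) = (2*z)*(z + 2*(0 + 3)) = (2*z)*(z + 2*3) = (2*z)*(z + 6) = (2*z)*(6 + z) = 2*z*(6 + z))
-424868 - U(4*(-194)) = -424868 - 2*4*(-194)*(6 + 4*(-194)) = -424868 - 2*(-776)*(6 - 776) = -424868 - 2*(-776)*(-770) = -424868 - 1*1195040 = -424868 - 1195040 = -1619908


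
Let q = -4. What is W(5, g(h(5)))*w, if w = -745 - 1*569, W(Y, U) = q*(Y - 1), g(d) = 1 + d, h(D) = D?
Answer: 21024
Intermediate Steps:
W(Y, U) = 4 - 4*Y (W(Y, U) = -4*(Y - 1) = -4*(-1 + Y) = 4 - 4*Y)
w = -1314 (w = -745 - 569 = -1314)
W(5, g(h(5)))*w = (4 - 4*5)*(-1314) = (4 - 20)*(-1314) = -16*(-1314) = 21024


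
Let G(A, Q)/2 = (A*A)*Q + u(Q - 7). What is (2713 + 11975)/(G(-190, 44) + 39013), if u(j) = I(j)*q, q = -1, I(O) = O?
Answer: 4896/1071913 ≈ 0.0045675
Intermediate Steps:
u(j) = -j (u(j) = j*(-1) = -j)
G(A, Q) = 14 - 2*Q + 2*Q*A² (G(A, Q) = 2*((A*A)*Q - (Q - 7)) = 2*(A²*Q - (-7 + Q)) = 2*(Q*A² + (7 - Q)) = 2*(7 - Q + Q*A²) = 14 - 2*Q + 2*Q*A²)
(2713 + 11975)/(G(-190, 44) + 39013) = (2713 + 11975)/((14 - 2*44 + 2*44*(-190)²) + 39013) = 14688/((14 - 88 + 2*44*36100) + 39013) = 14688/((14 - 88 + 3176800) + 39013) = 14688/(3176726 + 39013) = 14688/3215739 = 14688*(1/3215739) = 4896/1071913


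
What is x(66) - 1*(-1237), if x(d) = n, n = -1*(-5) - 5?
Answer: 1237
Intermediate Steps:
n = 0 (n = 5 - 5 = 0)
x(d) = 0
x(66) - 1*(-1237) = 0 - 1*(-1237) = 0 + 1237 = 1237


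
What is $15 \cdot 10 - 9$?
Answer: $141$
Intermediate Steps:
$15 \cdot 10 - 9 = 150 - 9 = 141$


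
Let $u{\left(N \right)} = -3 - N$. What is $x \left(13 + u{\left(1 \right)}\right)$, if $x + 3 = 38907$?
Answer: $350136$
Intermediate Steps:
$x = 38904$ ($x = -3 + 38907 = 38904$)
$x \left(13 + u{\left(1 \right)}\right) = 38904 \left(13 - 4\right) = 38904 \cdot 9 = 350136$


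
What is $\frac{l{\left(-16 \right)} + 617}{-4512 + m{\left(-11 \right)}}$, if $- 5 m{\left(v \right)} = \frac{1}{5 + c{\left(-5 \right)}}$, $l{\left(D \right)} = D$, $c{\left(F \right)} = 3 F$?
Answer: $- \frac{30050}{225599} \approx -0.1332$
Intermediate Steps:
$m{\left(v \right)} = \frac{1}{50}$ ($m{\left(v \right)} = - \frac{1}{5 \left(5 + 3 \left(-5\right)\right)} = - \frac{1}{5 \left(5 - 15\right)} = - \frac{1}{5 \left(-10\right)} = \left(- \frac{1}{5}\right) \left(- \frac{1}{10}\right) = \frac{1}{50}$)
$\frac{l{\left(-16 \right)} + 617}{-4512 + m{\left(-11 \right)}} = \frac{-16 + 617}{-4512 + \frac{1}{50}} = \frac{601}{- \frac{225599}{50}} = 601 \left(- \frac{50}{225599}\right) = - \frac{30050}{225599}$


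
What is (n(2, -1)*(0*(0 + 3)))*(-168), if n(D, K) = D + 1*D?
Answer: 0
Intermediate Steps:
n(D, K) = 2*D (n(D, K) = D + D = 2*D)
(n(2, -1)*(0*(0 + 3)))*(-168) = ((2*2)*(0*(0 + 3)))*(-168) = (4*(0*3))*(-168) = (4*0)*(-168) = 0*(-168) = 0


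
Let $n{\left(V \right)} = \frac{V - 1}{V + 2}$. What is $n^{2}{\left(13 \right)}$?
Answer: $\frac{16}{25} \approx 0.64$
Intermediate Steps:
$n{\left(V \right)} = \frac{-1 + V}{2 + V}$
$n^{2}{\left(13 \right)} = \left(\frac{-1 + 13}{2 + 13}\right)^{2} = \left(\frac{1}{15} \cdot 12\right)^{2} = \left(\frac{4}{5}\right)^{2} = \frac{16}{25}$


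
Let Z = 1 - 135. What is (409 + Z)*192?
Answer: 52800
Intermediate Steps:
Z = -134
(409 + Z)*192 = (409 - 134)*192 = 275*192 = 52800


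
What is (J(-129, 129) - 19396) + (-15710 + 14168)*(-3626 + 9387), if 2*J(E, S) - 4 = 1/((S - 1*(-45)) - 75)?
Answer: -1762765487/198 ≈ -8.9028e+6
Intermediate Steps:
J(E, S) = 2 + 1/(2*(-30 + S)) (J(E, S) = 2 + 1/(2*((S - 1*(-45)) - 75)) = 2 + 1/(2*((S + 45) - 75)) = 2 + 1/(2*((45 + S) - 75)) = 2 + 1/(2*(-30 + S)))
(J(-129, 129) - 19396) + (-15710 + 14168)*(-3626 + 9387) = ((-119 + 4*129)/(2*(-30 + 129)) - 19396) + (-15710 + 14168)*(-3626 + 9387) = ((1/2)*(-119 + 516)/99 - 19396) - 1542*5761 = ((1/2)*(1/99)*397 - 19396) - 8883462 = (397/198 - 19396) - 8883462 = -3840011/198 - 8883462 = -1762765487/198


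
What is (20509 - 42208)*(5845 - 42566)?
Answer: 796808979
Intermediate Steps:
(20509 - 42208)*(5845 - 42566) = -21699*(-36721) = 796808979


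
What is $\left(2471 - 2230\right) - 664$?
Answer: $-423$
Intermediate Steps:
$\left(2471 - 2230\right) - 664 = 241 + \left(-1511 + 847\right) = 241 - 664 = -423$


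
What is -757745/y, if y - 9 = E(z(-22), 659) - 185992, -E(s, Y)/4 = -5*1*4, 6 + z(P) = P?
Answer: 757745/185903 ≈ 4.0760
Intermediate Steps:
z(P) = -6 + P
E(s, Y) = 80 (E(s, Y) = -4*(-5*1)*4 = -(-20)*4 = -4*(-20) = 80)
y = -185903 (y = 9 + (80 - 185992) = 9 - 185912 = -185903)
-757745/y = -757745/(-185903) = -757745*(-1/185903) = 757745/185903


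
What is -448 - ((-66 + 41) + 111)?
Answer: -534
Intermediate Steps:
-448 - ((-66 + 41) + 111) = -448 - (-25 + 111) = -448 - 1*86 = -448 - 86 = -534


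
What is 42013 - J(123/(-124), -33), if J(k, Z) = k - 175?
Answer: 5231435/124 ≈ 42189.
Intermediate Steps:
J(k, Z) = -175 + k
42013 - J(123/(-124), -33) = 42013 - (-175 + 123/(-124)) = 42013 - (-175 + 123*(-1/124)) = 42013 - (-175 - 123/124) = 42013 - 1*(-21823/124) = 42013 + 21823/124 = 5231435/124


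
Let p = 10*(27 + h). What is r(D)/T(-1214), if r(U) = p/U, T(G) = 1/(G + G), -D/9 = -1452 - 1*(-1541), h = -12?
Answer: 121400/267 ≈ 454.68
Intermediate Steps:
D = -801 (D = -9*(-1452 - 1*(-1541)) = -9*(-1452 + 1541) = -9*89 = -801)
p = 150 (p = 10*(27 - 12) = 10*15 = 150)
T(G) = 1/(2*G)
r(U) = 150/U
r(D)/T(-1214) = (150/(-801))/(((1/2)/(-1214))) = (150*(-1/801))/(((1/2)*(-1/1214))) = -50/(267*(-1/2428)) = -50/267*(-2428) = 121400/267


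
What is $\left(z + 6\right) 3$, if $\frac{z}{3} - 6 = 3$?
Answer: $99$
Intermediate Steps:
$z = 27$ ($z = 18 + 3 \cdot 3 = 18 + 9 = 27$)
$\left(z + 6\right) 3 = \left(27 + 6\right) 3 = 33 \cdot 3 = 99$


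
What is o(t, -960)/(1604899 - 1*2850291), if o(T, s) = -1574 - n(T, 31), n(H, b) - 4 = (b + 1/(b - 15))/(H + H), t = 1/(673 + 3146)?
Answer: 1948539/39852544 ≈ 0.048894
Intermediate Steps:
t = 1/3819 ≈ 0.00026185
n(H, b) = 4 + (b + 1/(-15 + b))/(2*H) (n(H, b) = 4 + (b + 1/(b - 15))/(H + H) = 4 + (b + 1/(-15 + b))/((2*H)) = 4 + (b + 1/(-15 + b))*(1/(2*H)) = 4 + (b + 1/(-15 + b))/(2*H))
o(T, s) = -1574 - (497 + 128*T)/(32*T) (o(T, s) = -1574 - (1 + 31² - 120*T - 15*31 + 8*T*31)/(2*T*(-15 + 31)) = -1574 - (1 + 961 - 120*T - 465 + 248*T)/(2*T*16) = -1574 - (497 + 128*T)/(2*T*16) = -1574 - (497 + 128*T)/(32*T))
o(t, -960)/(1604899 - 1*2850291) = (-1578 - 497/(32*1/3819))/(1604899 - 1*2850291) = (-1578 - 497/32*3819)/(1604899 - 2850291) = (-1578 - 1898043/32)/(-1245392) = -1948539/32*(-1/1245392) = 1948539/39852544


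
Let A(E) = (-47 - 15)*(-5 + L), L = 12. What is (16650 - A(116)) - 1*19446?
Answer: -2362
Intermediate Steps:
A(E) = -434 (A(E) = (-47 - 15)*(-5 + 12) = -62*7 = -434)
(16650 - A(116)) - 1*19446 = (16650 - 1*(-434)) - 1*19446 = (16650 + 434) - 19446 = 17084 - 19446 = -2362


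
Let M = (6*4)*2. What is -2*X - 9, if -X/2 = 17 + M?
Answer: 251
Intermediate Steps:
M = 48 (M = 24*2 = 48)
X = -130 (X = -2*(17 + 48) = -2*65 = -130)
-2*X - 9 = -2*(-130) - 9 = 260 - 9 = 251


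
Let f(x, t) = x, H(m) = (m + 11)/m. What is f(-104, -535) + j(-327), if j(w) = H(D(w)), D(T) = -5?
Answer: -526/5 ≈ -105.20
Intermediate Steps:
H(m) = (11 + m)/m
j(w) = -6/5 (j(w) = (11 - 5)/(-5) = -⅕*6 = -6/5)
f(-104, -535) + j(-327) = -104 - 6/5 = -526/5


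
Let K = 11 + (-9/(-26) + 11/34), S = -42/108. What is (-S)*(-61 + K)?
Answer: -12719/663 ≈ -19.184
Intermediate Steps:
S = -7/18 (S = -42*1/108 = -7/18 ≈ -0.38889)
K = 2579/221 (K = 11 + (-9*(-1/26) + 11*(1/34)) = 11 + (9/26 + 11/34) = 11 + 148/221 = 2579/221 ≈ 11.670)
(-S)*(-61 + K) = (-1*(-7/18))*(-61 + 2579/221) = (7/18)*(-10902/221) = -12719/663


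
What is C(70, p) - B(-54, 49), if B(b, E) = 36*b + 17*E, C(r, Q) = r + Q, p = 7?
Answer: 1188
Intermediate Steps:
C(r, Q) = Q + r
B(b, E) = 17*E + 36*b
C(70, p) - B(-54, 49) = (7 + 70) - (17*49 + 36*(-54)) = 77 - (833 - 1944) = 77 - 1*(-1111) = 77 + 1111 = 1188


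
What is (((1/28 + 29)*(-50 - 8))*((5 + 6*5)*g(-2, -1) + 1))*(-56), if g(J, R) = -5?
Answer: -16409592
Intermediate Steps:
(((1/28 + 29)*(-50 - 8))*((5 + 6*5)*g(-2, -1) + 1))*(-56) = (((1/28 + 29)*(-50 - 8))*((5 + 6*5)*(-5) + 1))*(-56) = (((1/28 + 29)*(-58))*((5 + 30)*(-5) + 1))*(-56) = (((813/28)*(-58))*(35*(-5) + 1))*(-56) = -23577*(-175 + 1)/14*(-56) = -23577/14*(-174)*(-56) = (2051199/7)*(-56) = -16409592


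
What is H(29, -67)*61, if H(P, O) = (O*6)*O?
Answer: 1642974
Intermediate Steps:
H(P, O) = 6*O**2 (H(P, O) = (6*O)*O = 6*O**2)
H(29, -67)*61 = (6*(-67)**2)*61 = (6*4489)*61 = 26934*61 = 1642974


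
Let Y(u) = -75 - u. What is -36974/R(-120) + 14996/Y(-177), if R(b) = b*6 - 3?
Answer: 2435576/12291 ≈ 198.16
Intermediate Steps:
R(b) = -3 + 6*b (R(b) = 6*b - 3 = -3 + 6*b)
-36974/R(-120) + 14996/Y(-177) = -36974/(-3 + 6*(-120)) + 14996/(-75 - 1*(-177)) = -36974/(-3 - 720) + 14996/(-75 + 177) = -36974/(-723) + 14996/102 = -36974*(-1/723) + 14996*(1/102) = 36974/723 + 7498/51 = 2435576/12291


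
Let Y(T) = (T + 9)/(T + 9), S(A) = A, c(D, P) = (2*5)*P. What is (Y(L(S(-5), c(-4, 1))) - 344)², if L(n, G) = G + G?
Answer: 117649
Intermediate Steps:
c(D, P) = 10*P
L(n, G) = 2*G
Y(T) = 1 (Y(T) = (9 + T)/(9 + T) = 1)
(Y(L(S(-5), c(-4, 1))) - 344)² = (1 - 344)² = (-343)² = 117649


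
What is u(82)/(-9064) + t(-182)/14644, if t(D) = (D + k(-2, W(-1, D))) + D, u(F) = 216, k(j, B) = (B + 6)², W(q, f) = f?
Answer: 8572002/4147913 ≈ 2.0666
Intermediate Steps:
k(j, B) = (6 + B)²
t(D) = (6 + D)² + 2*D (t(D) = (D + (6 + D)²) + D = (6 + D)² + 2*D)
u(82)/(-9064) + t(-182)/14644 = 216/(-9064) + ((6 - 182)² + 2*(-182))/14644 = 216*(-1/9064) + ((-176)² - 364)*(1/14644) = -27/1133 + (30976 - 364)*(1/14644) = -27/1133 + 30612*(1/14644) = -27/1133 + 7653/3661 = 8572002/4147913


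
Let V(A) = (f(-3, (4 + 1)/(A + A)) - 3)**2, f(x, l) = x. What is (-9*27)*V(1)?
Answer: -8748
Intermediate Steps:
V(A) = 36 (V(A) = (-3 - 3)**2 = (-6)**2 = 36)
(-9*27)*V(1) = -9*27*36 = -243*36 = -8748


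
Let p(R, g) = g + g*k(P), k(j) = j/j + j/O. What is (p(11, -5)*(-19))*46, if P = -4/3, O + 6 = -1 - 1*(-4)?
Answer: 96140/9 ≈ 10682.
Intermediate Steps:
O = -3 (O = -6 + (-1 - 1*(-4)) = -6 + (-1 + 4) = -6 + 3 = -3)
P = -4/3 (P = -4*⅓ = -4/3 ≈ -1.3333)
k(j) = 1 - j/3 (k(j) = j/j + j/(-3) = 1 + j*(-⅓) = 1 - j/3)
p(R, g) = 22*g/9 (p(R, g) = g + g*(1 - ⅓*(-4/3)) = g + g*(1 + 4/9) = g + g*(13/9) = g + 13*g/9 = 22*g/9)
(p(11, -5)*(-19))*46 = (((22/9)*(-5))*(-19))*46 = -110/9*(-19)*46 = (2090/9)*46 = 96140/9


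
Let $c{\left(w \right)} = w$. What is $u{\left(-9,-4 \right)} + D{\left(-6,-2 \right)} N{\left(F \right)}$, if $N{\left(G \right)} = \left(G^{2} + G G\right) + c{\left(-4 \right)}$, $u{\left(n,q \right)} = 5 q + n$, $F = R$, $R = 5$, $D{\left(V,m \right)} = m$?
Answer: $-121$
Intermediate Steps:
$F = 5$
$u{\left(n,q \right)} = n + 5 q$
$N{\left(G \right)} = -4 + 2 G^{2}$ ($N{\left(G \right)} = \left(G^{2} + G G\right) - 4 = \left(G^{2} + G^{2}\right) - 4 = 2 G^{2} - 4 = -4 + 2 G^{2}$)
$u{\left(-9,-4 \right)} + D{\left(-6,-2 \right)} N{\left(F \right)} = \left(-9 + 5 \left(-4\right)\right) - 2 \left(-4 + 2 \cdot 5^{2}\right) = \left(-9 - 20\right) - 2 \left(-4 + 2 \cdot 25\right) = -29 - 2 \left(-4 + 50\right) = -29 - 92 = -121$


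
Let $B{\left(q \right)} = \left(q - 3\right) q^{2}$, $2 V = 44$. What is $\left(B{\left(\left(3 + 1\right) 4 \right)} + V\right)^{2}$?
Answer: $11222500$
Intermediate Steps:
$V = 22$ ($V = \frac{1}{2} \cdot 44 = 22$)
$B{\left(q \right)} = q^{2} \left(-3 + q\right)$ ($B{\left(q \right)} = \left(q - 3\right) q^{2} = \left(-3 + q\right) q^{2} = q^{2} \left(-3 + q\right)$)
$\left(B{\left(\left(3 + 1\right) 4 \right)} + V\right)^{2} = \left(\left(\left(3 + 1\right) 4\right)^{2} \left(-3 + \left(3 + 1\right) 4\right) + 22\right)^{2} = \left(\left(4 \cdot 4\right)^{2} \left(-3 + 4 \cdot 4\right) + 22\right)^{2} = \left(16^{2} \left(-3 + 16\right) + 22\right)^{2} = \left(256 \cdot 13 + 22\right)^{2} = \left(3328 + 22\right)^{2} = 3350^{2} = 11222500$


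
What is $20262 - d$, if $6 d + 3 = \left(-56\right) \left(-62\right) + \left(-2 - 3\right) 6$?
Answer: $\frac{118133}{6} \approx 19689.0$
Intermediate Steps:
$d = \frac{3439}{6}$ ($d = - \frac{1}{2} + \frac{\left(-56\right) \left(-62\right) + \left(-2 - 3\right) 6}{6} = - \frac{1}{2} + \frac{3472 - 30}{6} = - \frac{1}{2} + \frac{1}{6} \cdot 3442 = - \frac{1}{2} + \frac{1721}{3} = \frac{3439}{6} \approx 573.17$)
$20262 - d = 20262 - \frac{3439}{6} = \frac{118133}{6}$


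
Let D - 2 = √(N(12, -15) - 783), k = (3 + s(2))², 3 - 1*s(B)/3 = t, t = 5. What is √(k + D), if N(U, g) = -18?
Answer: √(11 + 3*I*√89) ≈ 4.5478 + 3.1116*I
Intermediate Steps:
s(B) = -6 (s(B) = 9 - 3*5 = 9 - 15 = -6)
k = 9 (k = (3 - 6)² = (-3)² = 9)
D = 2 + 3*I*√89 (D = 2 + √(-18 - 783) = 2 + √(-801) = 2 + 3*I*√89 ≈ 2.0 + 28.302*I)
√(k + D) = √(9 + (2 + 3*I*√89)) = √(11 + 3*I*√89)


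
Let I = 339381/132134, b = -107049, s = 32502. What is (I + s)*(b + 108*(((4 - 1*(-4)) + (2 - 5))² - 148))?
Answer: -516825259110117/132134 ≈ -3.9114e+9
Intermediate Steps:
I = 339381/132134 (I = 339381*(1/132134) = 339381/132134 ≈ 2.5685)
(I + s)*(b + 108*(((4 - 1*(-4)) + (2 - 5))² - 148)) = (339381/132134 + 32502)*(-107049 + 108*(((4 - 1*(-4)) + (2 - 5))² - 148)) = 4294958649*(-107049 + 108*(((4 + 4) - 3)² - 148))/132134 = 4294958649*(-107049 + 108*((8 - 3)² - 148))/132134 = 4294958649*(-107049 + 108*(5² - 148))/132134 = 4294958649*(-107049 + 108*(25 - 148))/132134 = 4294958649*(-107049 + 108*(-123))/132134 = 4294958649*(-107049 - 13284)/132134 = (4294958649/132134)*(-120333) = -516825259110117/132134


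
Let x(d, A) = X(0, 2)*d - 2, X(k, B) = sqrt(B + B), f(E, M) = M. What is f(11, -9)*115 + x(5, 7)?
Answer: -1027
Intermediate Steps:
X(k, B) = sqrt(2)*sqrt(B) (X(k, B) = sqrt(2*B) = sqrt(2)*sqrt(B))
x(d, A) = -2 + 2*d (x(d, A) = (sqrt(2)*sqrt(2))*d - 2 = 2*d - 2 = -2 + 2*d)
f(11, -9)*115 + x(5, 7) = -9*115 + (-2 + 2*5) = -1035 + (-2 + 10) = -1035 + 8 = -1027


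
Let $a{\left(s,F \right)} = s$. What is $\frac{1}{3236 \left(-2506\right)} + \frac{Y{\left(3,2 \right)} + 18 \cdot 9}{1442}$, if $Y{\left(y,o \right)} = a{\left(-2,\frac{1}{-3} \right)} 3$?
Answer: $\frac{90361961}{835269848} \approx 0.10818$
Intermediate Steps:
$Y{\left(y,o \right)} = -6$ ($Y{\left(y,o \right)} = \left(-2\right) 3 = -6$)
$\frac{1}{3236 \left(-2506\right)} + \frac{Y{\left(3,2 \right)} + 18 \cdot 9}{1442} = \frac{1}{3236 \left(-2506\right)} + \frac{-6 + 18 \cdot 9}{1442} = \frac{1}{3236} \left(- \frac{1}{2506}\right) + \left(-6 + 162\right) \frac{1}{1442} = - \frac{1}{8109416} + 156 \cdot \frac{1}{1442} = - \frac{1}{8109416} + \frac{78}{721} = \frac{90361961}{835269848}$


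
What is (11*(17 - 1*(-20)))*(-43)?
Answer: -17501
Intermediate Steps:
(11*(17 - 1*(-20)))*(-43) = (11*(17 + 20))*(-43) = (11*37)*(-43) = 407*(-43) = -17501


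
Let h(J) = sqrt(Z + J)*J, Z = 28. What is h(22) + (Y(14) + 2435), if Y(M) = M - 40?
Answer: 2409 + 110*sqrt(2) ≈ 2564.6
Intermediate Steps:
Y(M) = -40 + M
h(J) = J*sqrt(28 + J) (h(J) = sqrt(28 + J)*J = J*sqrt(28 + J))
h(22) + (Y(14) + 2435) = 22*sqrt(28 + 22) + ((-40 + 14) + 2435) = 22*sqrt(50) + (-26 + 2435) = 22*(5*sqrt(2)) + 2409 = 110*sqrt(2) + 2409 = 2409 + 110*sqrt(2)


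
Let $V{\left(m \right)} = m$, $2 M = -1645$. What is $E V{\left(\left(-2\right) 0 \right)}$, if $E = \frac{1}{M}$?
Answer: $0$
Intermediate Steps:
$M = - \frac{1645}{2}$ ($M = \frac{1}{2} \left(-1645\right) = - \frac{1645}{2} \approx -822.5$)
$E = - \frac{2}{1645}$ ($E = \frac{1}{- \frac{1645}{2}} = - \frac{2}{1645} \approx -0.0012158$)
$E V{\left(\left(-2\right) 0 \right)} = - \frac{2 \left(\left(-2\right) 0\right)}{1645} = \left(- \frac{2}{1645}\right) 0 = 0$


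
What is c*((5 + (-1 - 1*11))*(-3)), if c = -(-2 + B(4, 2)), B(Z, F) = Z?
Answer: -42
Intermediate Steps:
c = -2 (c = -(-2 + 4) = -1*2 = -2)
c*((5 + (-1 - 1*11))*(-3)) = -2*(5 + (-1 - 1*11))*(-3) = -2*(5 + (-1 - 11))*(-3) = -2*(5 - 12)*(-3) = -(-14)*(-3) = -2*21 = -42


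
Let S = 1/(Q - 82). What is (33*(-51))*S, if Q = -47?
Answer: 561/43 ≈ 13.047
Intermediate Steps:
S = -1/129 (S = 1/(-47 - 82) = 1/(-129) = -1/129 ≈ -0.0077519)
(33*(-51))*S = (33*(-51))*(-1/129) = -1683*(-1/129) = 561/43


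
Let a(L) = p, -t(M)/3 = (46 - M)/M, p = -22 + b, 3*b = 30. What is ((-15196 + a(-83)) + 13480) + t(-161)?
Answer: -12069/7 ≈ -1724.1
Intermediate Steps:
b = 10 (b = (⅓)*30 = 10)
p = -12 (p = -22 + 10 = -12)
t(M) = -3*(46 - M)/M
a(L) = -12
((-15196 + a(-83)) + 13480) + t(-161) = ((-15196 - 12) + 13480) + (3 - 138/(-161)) = (-15208 + 13480) + (3 - 138*(-1/161)) = -1728 + (3 + 6/7) = -1728 + 27/7 = -12069/7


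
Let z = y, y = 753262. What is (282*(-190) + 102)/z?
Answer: -26739/376631 ≈ -0.070995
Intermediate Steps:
z = 753262
(282*(-190) + 102)/z = (282*(-190) + 102)/753262 = (-53580 + 102)*(1/753262) = -53478*1/753262 = -26739/376631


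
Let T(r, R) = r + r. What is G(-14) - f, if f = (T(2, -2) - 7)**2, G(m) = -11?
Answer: -20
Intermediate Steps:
T(r, R) = 2*r
f = 9 (f = (2*2 - 7)**2 = (4 - 7)**2 = (-3)**2 = 9)
G(-14) - f = -11 - 1*9 = -11 - 9 = -20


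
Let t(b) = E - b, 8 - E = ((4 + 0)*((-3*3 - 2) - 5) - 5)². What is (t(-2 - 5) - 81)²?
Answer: 23299929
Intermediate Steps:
E = -4753 (E = 8 - ((4 + 0)*((-3*3 - 2) - 5) - 5)² = 8 - (4*((-9 - 2) - 5) - 5)² = 8 - (4*(-11 - 5) - 5)² = 8 - (4*(-16) - 5)² = 8 - (-64 - 5)² = 8 - 1*(-69)² = 8 - 1*4761 = 8 - 4761 = -4753)
t(b) = -4753 - b
(t(-2 - 5) - 81)² = ((-4753 - (-2 - 5)) - 81)² = ((-4753 - 1*(-7)) - 81)² = ((-4753 + 7) - 81)² = (-4746 - 81)² = (-4827)² = 23299929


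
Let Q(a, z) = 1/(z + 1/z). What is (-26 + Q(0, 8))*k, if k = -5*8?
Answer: 13456/13 ≈ 1035.1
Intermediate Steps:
k = -40
(-26 + Q(0, 8))*k = (-26 + 8/(1 + 8²))*(-40) = (-26 + 8/(1 + 64))*(-40) = (-26 + 8/65)*(-40) = -1682/65*(-40) = 13456/13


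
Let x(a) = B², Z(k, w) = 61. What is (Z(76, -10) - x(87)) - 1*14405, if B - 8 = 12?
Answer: -14744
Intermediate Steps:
B = 20 (B = 8 + 12 = 20)
x(a) = 400 (x(a) = 20² = 400)
(Z(76, -10) - x(87)) - 1*14405 = (61 - 1*400) - 1*14405 = (61 - 400) - 14405 = -339 - 14405 = -14744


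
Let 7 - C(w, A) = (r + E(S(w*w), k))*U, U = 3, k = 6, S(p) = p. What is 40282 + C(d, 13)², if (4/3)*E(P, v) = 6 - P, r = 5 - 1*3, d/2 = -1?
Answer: 161177/4 ≈ 40294.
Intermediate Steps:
d = -2 (d = 2*(-1) = -2)
r = 2 (r = 5 - 3 = 2)
E(P, v) = 9/2 - 3*P/4 (E(P, v) = 3*(6 - P)/4 = 9/2 - 3*P/4)
C(w, A) = -25/2 + 9*w²/4 (C(w, A) = 7 - (2 + (9/2 - 3*w*w/4))*3 = 7 - (2 + (9/2 - 3*w²/4))*3 = 7 - (13/2 - 3*w²/4)*3 = 7 - (39/2 - 9*w²/4) = 7 + (-39/2 + 9*w²/4) = -25/2 + 9*w²/4)
40282 + C(d, 13)² = 40282 + (-25/2 + (9/4)*(-2)²)² = 40282 + (-25/2 + (9/4)*4)² = 40282 + (-25/2 + 9)² = 40282 + (-7/2)² = 40282 + 49/4 = 161177/4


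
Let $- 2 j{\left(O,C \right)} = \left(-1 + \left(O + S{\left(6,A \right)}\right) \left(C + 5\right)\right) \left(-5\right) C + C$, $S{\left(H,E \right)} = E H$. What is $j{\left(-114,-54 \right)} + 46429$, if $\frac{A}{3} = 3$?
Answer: $-350309$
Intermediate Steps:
$A = 9$ ($A = 3 \cdot 3 = 9$)
$j{\left(O,C \right)} = - \frac{C}{2} - \frac{C \left(5 - 5 \left(5 + C\right) \left(54 + O\right)\right)}{2}$ ($j{\left(O,C \right)} = - \frac{\left(-1 + \left(O + 9 \cdot 6\right) \left(C + 5\right)\right) \left(-5\right) C + C}{2} = - \frac{\left(-1 + \left(O + 54\right) \left(5 + C\right)\right) \left(-5\right) C + C}{2} = - \frac{\left(-1 + \left(54 + O\right) \left(5 + C\right)\right) \left(-5\right) C + C}{2} = - \frac{\left(-1 + \left(5 + C\right) \left(54 + O\right)\right) \left(-5\right) C + C}{2} = - \frac{\left(5 - 5 \left(5 + C\right) \left(54 + O\right)\right) C + C}{2} = - \frac{C \left(5 - 5 \left(5 + C\right) \left(54 + O\right)\right) + C}{2} = - \frac{C + C \left(5 - 5 \left(5 + C\right) \left(54 + O\right)\right)}{2} = - \frac{C}{2} - \frac{C \left(5 - 5 \left(5 + C\right) \left(54 + O\right)\right)}{2}$)
$j{\left(-114,-54 \right)} + 46429 = \frac{1}{2} \left(-54\right) \left(1344 + 25 \left(-114\right) + 270 \left(-54\right) + 5 \left(-54\right) \left(-114\right)\right) + 46429 = \frac{1}{2} \left(-54\right) \left(1344 - 2850 - 14580 + 30780\right) + 46429 = \frac{1}{2} \left(-54\right) 14694 + 46429 = -396738 + 46429 = -350309$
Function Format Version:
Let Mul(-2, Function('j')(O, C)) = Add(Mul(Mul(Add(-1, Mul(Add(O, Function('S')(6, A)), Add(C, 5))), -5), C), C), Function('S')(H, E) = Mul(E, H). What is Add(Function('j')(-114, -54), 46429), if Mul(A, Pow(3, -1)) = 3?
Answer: -350309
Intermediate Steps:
A = 9 (A = Mul(3, 3) = 9)
Function('j')(O, C) = Add(Mul(Rational(-1, 2), C), Mul(Rational(-1, 2), C, Add(5, Mul(-5, Add(5, C), Add(54, O))))) (Function('j')(O, C) = Mul(Rational(-1, 2), Add(Mul(Mul(Add(-1, Mul(Add(O, Mul(9, 6)), Add(C, 5))), -5), C), C)) = Mul(Rational(-1, 2), Add(Mul(Mul(Add(-1, Mul(Add(O, 54), Add(5, C))), -5), C), C)) = Mul(Rational(-1, 2), Add(Mul(Mul(Add(-1, Mul(Add(54, O), Add(5, C))), -5), C), C)) = Mul(Rational(-1, 2), Add(Mul(Mul(Add(-1, Mul(Add(5, C), Add(54, O))), -5), C), C)) = Mul(Rational(-1, 2), Add(Mul(Add(5, Mul(-5, Add(5, C), Add(54, O))), C), C)) = Mul(Rational(-1, 2), Add(Mul(C, Add(5, Mul(-5, Add(5, C), Add(54, O)))), C)) = Mul(Rational(-1, 2), Add(C, Mul(C, Add(5, Mul(-5, Add(5, C), Add(54, O)))))) = Add(Mul(Rational(-1, 2), C), Mul(Rational(-1, 2), C, Add(5, Mul(-5, Add(5, C), Add(54, O))))))
Add(Function('j')(-114, -54), 46429) = Add(Mul(Rational(1, 2), -54, Add(1344, Mul(25, -114), Mul(270, -54), Mul(5, -54, -114))), 46429) = Add(Mul(Rational(1, 2), -54, Add(1344, -2850, -14580, 30780)), 46429) = Add(Mul(Rational(1, 2), -54, 14694), 46429) = Add(-396738, 46429) = -350309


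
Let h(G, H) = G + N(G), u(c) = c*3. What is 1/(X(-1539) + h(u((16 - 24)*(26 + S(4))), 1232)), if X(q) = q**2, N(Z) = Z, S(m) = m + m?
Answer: 1/2366889 ≈ 4.2250e-7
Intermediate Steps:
S(m) = 2*m
u(c) = 3*c
h(G, H) = 2*G (h(G, H) = G + G = 2*G)
1/(X(-1539) + h(u((16 - 24)*(26 + S(4))), 1232)) = 1/((-1539)**2 + 2*(3*((16 - 24)*(26 + 2*4)))) = 1/(2368521 + 2*(3*(-8*(26 + 8)))) = 1/(2368521 + 2*(3*(-8*34))) = 1/(2368521 + 2*(3*(-272))) = 1/(2368521 + 2*(-816)) = 1/(2368521 - 1632) = 1/2366889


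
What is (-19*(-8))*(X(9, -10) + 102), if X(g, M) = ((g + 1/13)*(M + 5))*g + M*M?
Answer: -407968/13 ≈ -31382.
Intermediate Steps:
X(g, M) = M² + g*(5 + M)*(1/13 + g) (X(g, M) = ((g + 1/13)*(5 + M))*g + M² = ((1/13 + g)*(5 + M))*g + M² = ((5 + M)*(1/13 + g))*g + M² = g*(5 + M)*(1/13 + g) + M² = M² + g*(5 + M)*(1/13 + g))
(-19*(-8))*(X(9, -10) + 102) = (-19*(-8))*(((-10)² + 5*9² + (5/13)*9 - 10*9² + (1/13)*(-10)*9) + 102) = 152*((100 + 5*81 + 45/13 - 10*81 - 90/13) + 102) = 152*((100 + 405 + 45/13 - 810 - 90/13) + 102) = 152*(-4010/13 + 102) = 152*(-2684/13) = -407968/13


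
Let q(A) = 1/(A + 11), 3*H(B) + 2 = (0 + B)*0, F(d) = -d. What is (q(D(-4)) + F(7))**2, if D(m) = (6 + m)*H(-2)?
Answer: 40000/841 ≈ 47.562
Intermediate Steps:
H(B) = -2/3 (H(B) = -2/3 + ((0 + B)*0)/3 = -2/3 + (B*0)/3 = -2/3 + (1/3)*0 = -2/3 + 0 = -2/3)
D(m) = -4 - 2*m/3 (D(m) = (6 + m)*(-2/3) = -4 - 2*m/3)
q(A) = 1/(11 + A)
(q(D(-4)) + F(7))**2 = (1/(11 + (-4 - 2/3*(-4))) - 1*7)**2 = (1/(11 + (-4 + 8/3)) - 7)**2 = (1/(11 - 4/3) - 7)**2 = (1/(29/3) - 7)**2 = (3/29 - 7)**2 = (-200/29)**2 = 40000/841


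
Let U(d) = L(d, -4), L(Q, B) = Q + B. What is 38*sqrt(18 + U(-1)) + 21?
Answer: 21 + 38*sqrt(13) ≈ 158.01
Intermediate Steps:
L(Q, B) = B + Q
U(d) = -4 + d
38*sqrt(18 + U(-1)) + 21 = 38*sqrt(18 + (-4 - 1)) + 21 = 38*sqrt(18 - 5) + 21 = 38*sqrt(13) + 21 = 21 + 38*sqrt(13)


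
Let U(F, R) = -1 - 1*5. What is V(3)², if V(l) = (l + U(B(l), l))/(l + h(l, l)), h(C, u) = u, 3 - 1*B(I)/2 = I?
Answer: ¼ ≈ 0.25000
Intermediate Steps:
B(I) = 6 - 2*I
U(F, R) = -6 (U(F, R) = -1 - 5 = -6)
V(l) = (-6 + l)/(2*l) (V(l) = (l - 6)/(l + l) = (-6 + l)/((2*l)) = (-6 + l)*(1/(2*l)) = (-6 + l)/(2*l))
V(3)² = ((½)*(-6 + 3)/3)² = ((½)*(⅓)*(-3))² = (-½)² = ¼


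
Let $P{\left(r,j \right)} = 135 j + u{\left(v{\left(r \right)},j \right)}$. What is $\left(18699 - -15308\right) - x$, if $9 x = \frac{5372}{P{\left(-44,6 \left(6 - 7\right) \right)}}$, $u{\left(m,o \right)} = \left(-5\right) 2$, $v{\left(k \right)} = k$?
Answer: $\frac{62744258}{1845} \approx 34008.0$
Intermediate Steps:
$u{\left(m,o \right)} = -10$
$P{\left(r,j \right)} = -10 + 135 j$ ($P{\left(r,j \right)} = 135 j - 10 = -10 + 135 j$)
$x = - \frac{1343}{1845}$ ($x = \frac{5372 \frac{1}{-10 + 135 \cdot 6 \left(6 - 7\right)}}{9} = \frac{5372 \frac{1}{-10 + 135 \cdot 6 \left(-1\right)}}{9} = \frac{5372 \frac{1}{-10 + 135 \left(-6\right)}}{9} = \frac{5372 \frac{1}{-10 - 810}}{9} = \frac{5372 \frac{1}{-820}}{9} = \frac{5372 \left(- \frac{1}{820}\right)}{9} = \frac{1}{9} \left(- \frac{1343}{205}\right) = - \frac{1343}{1845} \approx -0.72791$)
$\left(18699 - -15308\right) - x = \left(18699 - -15308\right) - - \frac{1343}{1845} = \left(18699 + 15308\right) + \frac{1343}{1845} = 34007 + \frac{1343}{1845} = \frac{62744258}{1845}$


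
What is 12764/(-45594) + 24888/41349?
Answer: 101160806/314211051 ≈ 0.32195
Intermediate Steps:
12764/(-45594) + 24888/41349 = 12764*(-1/45594) + 24888*(1/41349) = -6382/22797 + 8296/13783 = 101160806/314211051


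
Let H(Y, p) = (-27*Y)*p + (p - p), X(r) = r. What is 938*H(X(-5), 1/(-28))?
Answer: -9045/2 ≈ -4522.5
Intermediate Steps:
H(Y, p) = -27*Y*p (H(Y, p) = -27*Y*p + 0 = -27*Y*p)
938*H(X(-5), 1/(-28)) = 938*(-27*(-5)/(-28)) = 938*(-27*(-5)*(-1/28)) = 938*(-135/28) = -9045/2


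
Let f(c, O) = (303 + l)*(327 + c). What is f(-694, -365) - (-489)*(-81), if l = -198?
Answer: -78144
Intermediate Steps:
f(c, O) = 34335 + 105*c (f(c, O) = (303 - 198)*(327 + c) = 105*(327 + c) = 34335 + 105*c)
f(-694, -365) - (-489)*(-81) = (34335 + 105*(-694)) - (-489)*(-81) = (34335 - 72870) - 1*39609 = -38535 - 39609 = -78144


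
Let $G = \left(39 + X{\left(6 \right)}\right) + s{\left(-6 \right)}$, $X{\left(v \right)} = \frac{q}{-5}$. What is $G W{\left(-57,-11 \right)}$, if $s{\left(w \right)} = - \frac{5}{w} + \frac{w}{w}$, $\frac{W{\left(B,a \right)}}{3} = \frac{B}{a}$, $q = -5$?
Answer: $\frac{14307}{22} \approx 650.32$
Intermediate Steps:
$W{\left(B,a \right)} = \frac{3 B}{a}$ ($W{\left(B,a \right)} = 3 \frac{B}{a} = \frac{3 B}{a}$)
$s{\left(w \right)} = 1 - \frac{5}{w}$ ($s{\left(w \right)} = - \frac{5}{w} + 1 = 1 - \frac{5}{w}$)
$X{\left(v \right)} = 1$ ($X{\left(v \right)} = - \frac{5}{-5} = \left(-5\right) \left(- \frac{1}{5}\right) = 1$)
$G = \frac{251}{6}$ ($G = \left(39 + 1\right) + \frac{-5 - 6}{-6} = 40 - - \frac{11}{6} = 40 + \frac{11}{6} = \frac{251}{6} \approx 41.833$)
$G W{\left(-57,-11 \right)} = \frac{251 \cdot 3 \left(-57\right) \frac{1}{-11}}{6} = \frac{251 \cdot 3 \left(-57\right) \left(- \frac{1}{11}\right)}{6} = \frac{251}{6} \cdot \frac{171}{11} = \frac{14307}{22}$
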